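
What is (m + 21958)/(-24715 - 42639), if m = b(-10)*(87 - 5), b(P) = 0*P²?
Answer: -10979/33677 ≈ -0.32601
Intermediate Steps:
b(P) = 0
m = 0 (m = 0*(87 - 5) = 0*82 = 0)
(m + 21958)/(-24715 - 42639) = (0 + 21958)/(-24715 - 42639) = 21958/(-67354) = 21958*(-1/67354) = -10979/33677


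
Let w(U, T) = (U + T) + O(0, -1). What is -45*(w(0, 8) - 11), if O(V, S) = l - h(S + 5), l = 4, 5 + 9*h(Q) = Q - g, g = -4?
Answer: -30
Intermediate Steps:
h(Q) = -1/9 + Q/9 (h(Q) = -5/9 + (Q - 1*(-4))/9 = -5/9 + (Q + 4)/9 = -5/9 + (4 + Q)/9 = -5/9 + (4/9 + Q/9) = -1/9 + Q/9)
O(V, S) = 32/9 - S/9 (O(V, S) = 4 - (-1/9 + (S + 5)/9) = 4 - (-1/9 + (5 + S)/9) = 4 - (-1/9 + (5/9 + S/9)) = 4 - (4/9 + S/9) = 4 + (-4/9 - S/9) = 32/9 - S/9)
w(U, T) = 11/3 + T + U (w(U, T) = (U + T) + (32/9 - 1/9*(-1)) = (T + U) + (32/9 + 1/9) = (T + U) + 11/3 = 11/3 + T + U)
-45*(w(0, 8) - 11) = -45*((11/3 + 8 + 0) - 11) = -45*(35/3 - 11) = -45*2/3 = -30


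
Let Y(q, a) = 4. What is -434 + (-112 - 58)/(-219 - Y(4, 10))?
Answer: -96612/223 ≈ -433.24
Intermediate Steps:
-434 + (-112 - 58)/(-219 - Y(4, 10)) = -434 + (-112 - 58)/(-219 - 1*4) = -434 - 170/(-219 - 4) = -434 - 170/(-223) = -434 - 170*(-1/223) = -434 + 170/223 = -96612/223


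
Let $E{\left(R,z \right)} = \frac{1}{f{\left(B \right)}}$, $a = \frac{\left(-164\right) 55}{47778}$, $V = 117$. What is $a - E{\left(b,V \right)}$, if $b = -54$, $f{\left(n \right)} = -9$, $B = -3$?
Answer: $- \frac{5567}{71667} \approx -0.077679$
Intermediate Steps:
$a = - \frac{4510}{23889}$ ($a = \left(-9020\right) \frac{1}{47778} = - \frac{4510}{23889} \approx -0.18879$)
$E{\left(R,z \right)} = - \frac{1}{9}$ ($E{\left(R,z \right)} = \frac{1}{-9} = - \frac{1}{9}$)
$a - E{\left(b,V \right)} = - \frac{4510}{23889} - - \frac{1}{9} = - \frac{4510}{23889} + \frac{1}{9} = - \frac{5567}{71667}$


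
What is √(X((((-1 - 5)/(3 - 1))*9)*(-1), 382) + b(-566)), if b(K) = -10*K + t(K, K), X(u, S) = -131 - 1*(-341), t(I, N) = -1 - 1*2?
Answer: √5867 ≈ 76.596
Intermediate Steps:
t(I, N) = -3 (t(I, N) = -1 - 2 = -3)
X(u, S) = 210 (X(u, S) = -131 + 341 = 210)
b(K) = -3 - 10*K (b(K) = -10*K - 3 = -3 - 10*K)
√(X((((-1 - 5)/(3 - 1))*9)*(-1), 382) + b(-566)) = √(210 + (-3 - 10*(-566))) = √(210 + (-3 + 5660)) = √(210 + 5657) = √5867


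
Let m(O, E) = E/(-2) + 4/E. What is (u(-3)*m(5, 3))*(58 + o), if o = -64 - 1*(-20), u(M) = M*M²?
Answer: 63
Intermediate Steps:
u(M) = M³
m(O, E) = 4/E - E/2 (m(O, E) = E*(-½) + 4/E = -E/2 + 4/E = 4/E - E/2)
o = -44 (o = -64 + 20 = -44)
(u(-3)*m(5, 3))*(58 + o) = ((-3)³*(4/3 - ½*3))*(58 - 44) = -27*(4*(⅓) - 3/2)*14 = -27*(4/3 - 3/2)*14 = -27*(-⅙)*14 = (9/2)*14 = 63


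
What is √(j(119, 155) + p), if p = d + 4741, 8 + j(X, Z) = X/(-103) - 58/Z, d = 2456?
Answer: 3*√203550141910/15965 ≈ 84.779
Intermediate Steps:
j(X, Z) = -8 - 58/Z - X/103 (j(X, Z) = -8 + (X/(-103) - 58/Z) = -8 + (X*(-1/103) - 58/Z) = -8 + (-X/103 - 58/Z) = -8 + (-58/Z - X/103) = -8 - 58/Z - X/103)
p = 7197 (p = 2456 + 4741 = 7197)
√(j(119, 155) + p) = √((-8 - 58/155 - 1/103*119) + 7197) = √((-8 - 58*1/155 - 119/103) + 7197) = √((-8 - 58/155 - 119/103) + 7197) = √(-152139/15965 + 7197) = √(114747966/15965) = 3*√203550141910/15965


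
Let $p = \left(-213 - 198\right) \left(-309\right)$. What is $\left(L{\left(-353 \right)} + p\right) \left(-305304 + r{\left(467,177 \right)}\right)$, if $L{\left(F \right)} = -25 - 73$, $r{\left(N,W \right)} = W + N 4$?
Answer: $-38483870359$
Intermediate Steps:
$r{\left(N,W \right)} = W + 4 N$
$p = 126999$ ($p = \left(-411\right) \left(-309\right) = 126999$)
$L{\left(F \right)} = -98$
$\left(L{\left(-353 \right)} + p\right) \left(-305304 + r{\left(467,177 \right)}\right) = \left(-98 + 126999\right) \left(-305304 + \left(177 + 4 \cdot 467\right)\right) = 126901 \left(-305304 + \left(177 + 1868\right)\right) = 126901 \left(-305304 + 2045\right) = 126901 \left(-303259\right) = -38483870359$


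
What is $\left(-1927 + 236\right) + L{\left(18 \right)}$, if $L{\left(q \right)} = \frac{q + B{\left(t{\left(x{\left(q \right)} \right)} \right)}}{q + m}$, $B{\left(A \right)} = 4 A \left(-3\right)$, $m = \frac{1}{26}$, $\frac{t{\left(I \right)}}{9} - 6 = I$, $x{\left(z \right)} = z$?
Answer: $- \frac{860003}{469} \approx -1833.7$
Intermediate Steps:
$t{\left(I \right)} = 54 + 9 I$
$m = \frac{1}{26} \approx 0.038462$
$B{\left(A \right)} = - 12 A$
$L{\left(q \right)} = \frac{-648 - 107 q}{\frac{1}{26} + q}$ ($L{\left(q \right)} = \frac{q - 12 \left(54 + 9 q\right)}{q + \frac{1}{26}} = \frac{q - \left(648 + 108 q\right)}{\frac{1}{26} + q} = \frac{-648 - 107 q}{\frac{1}{26} + q}$)
$\left(-1927 + 236\right) + L{\left(18 \right)} = \left(-1927 + 236\right) + \frac{26 \left(-648 - 1926\right)}{1 + 26 \cdot 18} = -1691 + \frac{26 \left(-648 - 1926\right)}{1 + 468} = -1691 + 26 \cdot \frac{1}{469} \left(-2574\right) = -1691 - \frac{66924}{469} = - \frac{860003}{469}$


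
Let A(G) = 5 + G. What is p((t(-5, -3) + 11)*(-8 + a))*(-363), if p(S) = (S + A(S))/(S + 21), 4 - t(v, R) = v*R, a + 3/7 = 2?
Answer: -605/7 ≈ -86.429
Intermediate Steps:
a = 11/7 (a = -3/7 + 2 = 11/7 ≈ 1.5714)
t(v, R) = 4 - R*v (t(v, R) = 4 - v*R = 4 - R*v)
p(S) = (5 + 2*S)/(21 + S) (p(S) = (S + (5 + S))/(S + 21) = (5 + 2*S)/(21 + S))
p((t(-5, -3) + 11)*(-8 + a))*(-363) = ((5 + 2*(((4 - 1*(-3)*(-5)) + 11)*(-8 + 11/7)))/(21 + ((4 - 1*(-3)*(-5)) + 11)*(-8 + 11/7)))*(-363) = ((5 + 2*(((4 - 15) + 11)*(-45/7)))/(21 + ((4 - 15) + 11)*(-45/7)))*(-363) = ((5 + 2*((-11 + 11)*(-45/7)))/(21 + (-11 + 11)*(-45/7)))*(-363) = ((5 + 2*(0*(-45/7)))/(21 + 0*(-45/7)))*(-363) = ((5 + 2*0)/(21 + 0))*(-363) = ((5 + 0)/21)*(-363) = ((1/21)*5)*(-363) = (5/21)*(-363) = -605/7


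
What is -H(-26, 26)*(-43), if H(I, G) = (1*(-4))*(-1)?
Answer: 172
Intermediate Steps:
H(I, G) = 4 (H(I, G) = -4*(-1) = 4)
-H(-26, 26)*(-43) = -4*(-43) = -1*(-172) = 172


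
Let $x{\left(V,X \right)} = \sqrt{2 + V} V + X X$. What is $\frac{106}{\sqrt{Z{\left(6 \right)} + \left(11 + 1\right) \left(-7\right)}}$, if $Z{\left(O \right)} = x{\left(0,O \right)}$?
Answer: $- \frac{53 i \sqrt{3}}{6} \approx - 15.3 i$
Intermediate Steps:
$x{\left(V,X \right)} = X^{2} + V \sqrt{2 + V}$ ($x{\left(V,X \right)} = V \sqrt{2 + V} + X^{2} = X^{2} + V \sqrt{2 + V}$)
$Z{\left(O \right)} = O^{2}$ ($Z{\left(O \right)} = O^{2} + 0 \sqrt{2 + 0} = O^{2} + 0 \sqrt{2} = O^{2} + 0 = O^{2}$)
$\frac{106}{\sqrt{Z{\left(6 \right)} + \left(11 + 1\right) \left(-7\right)}} = \frac{106}{\sqrt{6^{2} + \left(11 + 1\right) \left(-7\right)}} = \frac{106}{\sqrt{36 + 12 \left(-7\right)}} = \frac{106}{\sqrt{36 - 84}} = \frac{106}{\sqrt{-48}} = \frac{106}{4 i \sqrt{3}} = 106 \left(- \frac{i \sqrt{3}}{12}\right) = - \frac{53 i \sqrt{3}}{6}$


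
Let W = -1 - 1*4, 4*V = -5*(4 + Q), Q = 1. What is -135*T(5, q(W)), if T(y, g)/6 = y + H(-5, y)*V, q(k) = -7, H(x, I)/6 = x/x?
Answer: 26325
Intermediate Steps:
H(x, I) = 6 (H(x, I) = 6*(x/x) = 6*1 = 6)
V = -25/4 (V = (-5*(4 + 1))/4 = (-5*5)/4 = (¼)*(-25) = -25/4 ≈ -6.2500)
W = -5 (W = -1 - 4 = -5)
T(y, g) = -225 + 6*y (T(y, g) = 6*(y + 6*(-25/4)) = 6*(y - 75/2) = 6*(-75/2 + y) = -225 + 6*y)
-135*T(5, q(W)) = -135*(-225 + 6*5) = -135*(-225 + 30) = -135*(-195) = 26325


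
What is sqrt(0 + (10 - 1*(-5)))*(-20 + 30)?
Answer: 10*sqrt(15) ≈ 38.730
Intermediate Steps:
sqrt(0 + (10 - 1*(-5)))*(-20 + 30) = sqrt(0 + (10 + 5))*10 = sqrt(0 + 15)*10 = sqrt(15)*10 = 10*sqrt(15)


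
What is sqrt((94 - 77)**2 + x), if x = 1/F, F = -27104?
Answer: sqrt(109662770)/616 ≈ 17.000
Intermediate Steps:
x = -1/27104 (x = 1/(-27104) = -1/27104 ≈ -3.6895e-5)
sqrt((94 - 77)**2 + x) = sqrt((94 - 77)**2 - 1/27104) = sqrt(17**2 - 1/27104) = sqrt(289 - 1/27104) = sqrt(7833055/27104) = sqrt(109662770)/616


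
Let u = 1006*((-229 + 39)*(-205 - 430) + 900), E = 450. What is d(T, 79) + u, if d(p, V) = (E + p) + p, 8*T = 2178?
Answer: 244560589/2 ≈ 1.2228e+8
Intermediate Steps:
T = 1089/4 (T = (1/8)*2178 = 1089/4 ≈ 272.25)
d(p, V) = 450 + 2*p (d(p, V) = (450 + p) + p = 450 + 2*p)
u = 122279300 (u = 1006*(-190*(-635) + 900) = 1006*(120650 + 900) = 1006*121550 = 122279300)
d(T, 79) + u = (450 + 2*(1089/4)) + 122279300 = (450 + 1089/2) + 122279300 = 1989/2 + 122279300 = 244560589/2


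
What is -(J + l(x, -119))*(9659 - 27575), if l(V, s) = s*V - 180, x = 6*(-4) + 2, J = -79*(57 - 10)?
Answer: -22842900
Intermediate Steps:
J = -3713 (J = -79*47 = -3713)
x = -22 (x = -24 + 2 = -22)
l(V, s) = -180 + V*s (l(V, s) = V*s - 180 = -180 + V*s)
-(J + l(x, -119))*(9659 - 27575) = -(-3713 + (-180 - 22*(-119)))*(9659 - 27575) = -(-3713 + (-180 + 2618))*(-17916) = -(-3713 + 2438)*(-17916) = -(-1275)*(-17916) = -1*22842900 = -22842900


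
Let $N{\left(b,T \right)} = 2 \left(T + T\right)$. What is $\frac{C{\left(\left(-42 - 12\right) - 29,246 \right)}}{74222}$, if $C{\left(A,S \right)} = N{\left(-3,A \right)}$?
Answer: $- \frac{166}{37111} \approx -0.0044731$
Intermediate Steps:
$N{\left(b,T \right)} = 4 T$ ($N{\left(b,T \right)} = 2 \cdot 2 T = 4 T$)
$C{\left(A,S \right)} = 4 A$
$\frac{C{\left(\left(-42 - 12\right) - 29,246 \right)}}{74222} = \frac{4 \left(\left(-42 - 12\right) - 29\right)}{74222} = 4 \left(-54 - 29\right) \frac{1}{74222} = 4 \left(-83\right) \frac{1}{74222} = \left(-332\right) \frac{1}{74222} = - \frac{166}{37111}$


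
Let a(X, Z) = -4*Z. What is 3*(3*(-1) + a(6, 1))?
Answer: -21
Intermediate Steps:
3*(3*(-1) + a(6, 1)) = 3*(3*(-1) - 4*1) = 3*(-3 - 4) = 3*(-7) = -21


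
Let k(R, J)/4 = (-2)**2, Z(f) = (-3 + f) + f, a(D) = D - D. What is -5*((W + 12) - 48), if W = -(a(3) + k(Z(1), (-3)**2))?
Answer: 260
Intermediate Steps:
a(D) = 0
Z(f) = -3 + 2*f
k(R, J) = 16 (k(R, J) = 4*(-2)**2 = 4*4 = 16)
W = -16 (W = -(0 + 16) = -1*16 = -16)
-5*((W + 12) - 48) = -5*((-16 + 12) - 48) = -5*(-4 - 48) = -5*(-52) = 260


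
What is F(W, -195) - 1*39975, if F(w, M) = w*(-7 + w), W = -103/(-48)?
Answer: -92126399/2304 ≈ -39985.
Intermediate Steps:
W = 103/48 (W = -103*(-1/48) = 103/48 ≈ 2.1458)
F(W, -195) - 1*39975 = 103*(-7 + 103/48)/48 - 1*39975 = (103/48)*(-233/48) - 39975 = -23999/2304 - 39975 = -92126399/2304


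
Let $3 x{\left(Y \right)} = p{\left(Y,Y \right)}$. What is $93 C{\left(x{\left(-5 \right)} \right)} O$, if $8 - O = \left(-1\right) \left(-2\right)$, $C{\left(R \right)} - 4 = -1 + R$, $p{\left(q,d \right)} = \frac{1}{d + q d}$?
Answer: $\frac{16833}{10} \approx 1683.3$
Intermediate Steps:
$p{\left(q,d \right)} = \frac{1}{d + d q}$
$x{\left(Y \right)} = \frac{1}{3 Y \left(1 + Y\right)}$ ($x{\left(Y \right)} = \frac{\frac{1}{Y} \frac{1}{1 + Y}}{3} = \frac{1}{3 Y \left(1 + Y\right)}$)
$C{\left(R \right)} = 3 + R$ ($C{\left(R \right)} = 4 + \left(-1 + R\right) = 3 + R$)
$O = 6$ ($O = 8 - \left(-1\right) \left(-2\right) = 8 - 2 = 6$)
$93 C{\left(x{\left(-5 \right)} \right)} O = 93 \left(3 + \frac{1}{3 \left(-5\right) \left(1 - 5\right)}\right) 6 = 93 \left(3 + \frac{1}{3} \left(- \frac{1}{5}\right) \frac{1}{-4}\right) 6 = 93 \left(3 + \frac{1}{3} \left(- \frac{1}{5}\right) \left(- \frac{1}{4}\right)\right) 6 = 93 \left(3 + \frac{1}{60}\right) 6 = 93 \cdot \frac{181}{60} \cdot 6 = \frac{5611}{20} \cdot 6 = \frac{16833}{10}$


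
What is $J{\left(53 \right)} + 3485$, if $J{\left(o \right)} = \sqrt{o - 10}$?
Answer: $3485 + \sqrt{43} \approx 3491.6$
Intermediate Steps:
$J{\left(o \right)} = \sqrt{-10 + o}$
$J{\left(53 \right)} + 3485 = \sqrt{-10 + 53} + 3485 = \sqrt{43} + 3485 = 3485 + \sqrt{43}$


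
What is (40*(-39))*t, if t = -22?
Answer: 34320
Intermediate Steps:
(40*(-39))*t = (40*(-39))*(-22) = -1560*(-22) = 34320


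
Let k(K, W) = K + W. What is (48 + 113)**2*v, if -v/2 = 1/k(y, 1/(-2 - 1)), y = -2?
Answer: 22218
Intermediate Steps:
v = 6/7 (v = -2/(-2 + 1/(-2 - 1)) = -2/(-2 + 1/(-3)) = -2/(-2 - 1/3) = -2/(-7/3) = -2*(-3/7) = 6/7 ≈ 0.85714)
(48 + 113)**2*v = (48 + 113)**2*(6/7) = 161**2*(6/7) = 25921*(6/7) = 22218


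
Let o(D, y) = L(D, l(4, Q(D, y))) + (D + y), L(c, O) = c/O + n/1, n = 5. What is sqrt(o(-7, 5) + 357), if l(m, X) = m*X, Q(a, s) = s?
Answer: sqrt(35965)/10 ≈ 18.964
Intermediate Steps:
l(m, X) = X*m
L(c, O) = 5 + c/O (L(c, O) = c/O + 5/1 = c/O + 5*1 = c/O + 5 = 5 + c/O)
o(D, y) = 5 + D + y + D/(4*y) (o(D, y) = (5 + D/((y*4))) + (D + y) = (5 + D/((4*y))) + (D + y) = (5 + D*(1/(4*y))) + (D + y) = (5 + D/(4*y)) + (D + y) = 5 + D + y + D/(4*y))
sqrt(o(-7, 5) + 357) = sqrt((5 - 7 + 5 + (1/4)*(-7)/5) + 357) = sqrt((5 - 7 + 5 + (1/4)*(-7)*(1/5)) + 357) = sqrt((5 - 7 + 5 - 7/20) + 357) = sqrt(53/20 + 357) = sqrt(7193/20) = sqrt(35965)/10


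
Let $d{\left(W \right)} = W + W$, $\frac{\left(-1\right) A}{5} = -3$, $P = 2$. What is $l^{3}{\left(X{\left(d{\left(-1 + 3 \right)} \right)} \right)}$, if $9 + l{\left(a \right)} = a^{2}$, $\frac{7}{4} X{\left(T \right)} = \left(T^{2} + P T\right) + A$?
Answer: $\frac{13643352642375}{117649} \approx 1.1597 \cdot 10^{8}$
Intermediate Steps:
$A = 15$ ($A = \left(-5\right) \left(-3\right) = 15$)
$d{\left(W \right)} = 2 W$
$X{\left(T \right)} = \frac{60}{7} + \frac{4 T^{2}}{7} + \frac{8 T}{7}$ ($X{\left(T \right)} = \frac{4 \left(\left(T^{2} + 2 T\right) + 15\right)}{7} = \frac{4 \left(15 + T^{2} + 2 T\right)}{7} = \frac{60}{7} + \frac{4 T^{2}}{7} + \frac{8 T}{7}$)
$l{\left(a \right)} = -9 + a^{2}$
$l^{3}{\left(X{\left(d{\left(-1 + 3 \right)} \right)} \right)} = \left(-9 + \left(\frac{60}{7} + \frac{4 \left(2 \left(-1 + 3\right)\right)^{2}}{7} + \frac{8 \cdot 2 \left(-1 + 3\right)}{7}\right)^{2}\right)^{3} = \left(-9 + \left(\frac{60}{7} + \frac{4 \left(2 \cdot 2\right)^{2}}{7} + \frac{8 \cdot 2 \cdot 2}{7}\right)^{2}\right)^{3} = \left(-9 + \left(\frac{60}{7} + \frac{4 \cdot 4^{2}}{7} + \frac{8}{7} \cdot 4\right)^{2}\right)^{3} = \left(-9 + \left(\frac{60}{7} + \frac{4}{7} \cdot 16 + \frac{32}{7}\right)^{2}\right)^{3} = \left(-9 + \left(\frac{60}{7} + \frac{64}{7} + \frac{32}{7}\right)^{2}\right)^{3} = \left(-9 + \left(\frac{156}{7}\right)^{2}\right)^{3} = \left(-9 + \frac{24336}{49}\right)^{3} = \left(\frac{23895}{49}\right)^{3} = \frac{13643352642375}{117649}$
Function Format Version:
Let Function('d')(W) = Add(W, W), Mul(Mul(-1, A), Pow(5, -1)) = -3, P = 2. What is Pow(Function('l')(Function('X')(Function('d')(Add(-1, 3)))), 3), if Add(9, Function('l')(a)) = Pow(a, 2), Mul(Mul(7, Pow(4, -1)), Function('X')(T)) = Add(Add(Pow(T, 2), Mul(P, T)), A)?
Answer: Rational(13643352642375, 117649) ≈ 1.1597e+8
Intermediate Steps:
A = 15 (A = Mul(-5, -3) = 15)
Function('d')(W) = Mul(2, W)
Function('X')(T) = Add(Rational(60, 7), Mul(Rational(4, 7), Pow(T, 2)), Mul(Rational(8, 7), T)) (Function('X')(T) = Mul(Rational(4, 7), Add(Add(Pow(T, 2), Mul(2, T)), 15)) = Mul(Rational(4, 7), Add(15, Pow(T, 2), Mul(2, T))) = Add(Rational(60, 7), Mul(Rational(4, 7), Pow(T, 2)), Mul(Rational(8, 7), T)))
Function('l')(a) = Add(-9, Pow(a, 2))
Pow(Function('l')(Function('X')(Function('d')(Add(-1, 3)))), 3) = Pow(Add(-9, Pow(Add(Rational(60, 7), Mul(Rational(4, 7), Pow(Mul(2, Add(-1, 3)), 2)), Mul(Rational(8, 7), Mul(2, Add(-1, 3)))), 2)), 3) = Pow(Add(-9, Pow(Add(Rational(60, 7), Mul(Rational(4, 7), Pow(Mul(2, 2), 2)), Mul(Rational(8, 7), Mul(2, 2))), 2)), 3) = Pow(Add(-9, Pow(Add(Rational(60, 7), Mul(Rational(4, 7), Pow(4, 2)), Mul(Rational(8, 7), 4)), 2)), 3) = Pow(Add(-9, Pow(Add(Rational(60, 7), Mul(Rational(4, 7), 16), Rational(32, 7)), 2)), 3) = Pow(Add(-9, Pow(Add(Rational(60, 7), Rational(64, 7), Rational(32, 7)), 2)), 3) = Pow(Add(-9, Pow(Rational(156, 7), 2)), 3) = Pow(Add(-9, Rational(24336, 49)), 3) = Pow(Rational(23895, 49), 3) = Rational(13643352642375, 117649)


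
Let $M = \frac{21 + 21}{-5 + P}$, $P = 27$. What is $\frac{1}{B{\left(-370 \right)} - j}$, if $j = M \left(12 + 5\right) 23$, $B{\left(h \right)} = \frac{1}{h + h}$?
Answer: $- \frac{8140}{6076151} \approx -0.0013397$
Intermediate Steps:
$B{\left(h \right)} = \frac{1}{2 h}$
$M = \frac{21}{11}$ ($M = \frac{21 + 21}{-5 + 27} = \frac{42}{22} = 42 \cdot \frac{1}{22} = \frac{21}{11} \approx 1.9091$)
$j = \frac{8211}{11}$ ($j = \frac{21 \left(12 + 5\right)}{11} \cdot 23 = \frac{21}{11} \cdot 17 \cdot 23 = \frac{357}{11} \cdot 23 = \frac{8211}{11} \approx 746.45$)
$\frac{1}{B{\left(-370 \right)} - j} = \frac{1}{\frac{1}{2 \left(-370\right)} - \frac{8211}{11}} = \frac{1}{\frac{1}{2} \left(- \frac{1}{370}\right) - \frac{8211}{11}} = \frac{1}{- \frac{1}{740} - \frac{8211}{11}} = \frac{1}{- \frac{6076151}{8140}} = - \frac{8140}{6076151}$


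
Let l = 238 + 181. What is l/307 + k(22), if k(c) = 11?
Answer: 3796/307 ≈ 12.365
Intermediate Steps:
l = 419
l/307 + k(22) = 419/307 + 11 = 3796/307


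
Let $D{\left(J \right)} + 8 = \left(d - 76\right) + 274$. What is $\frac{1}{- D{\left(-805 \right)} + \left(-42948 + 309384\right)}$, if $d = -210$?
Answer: $\frac{1}{266456} \approx 3.753 \cdot 10^{-6}$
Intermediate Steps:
$D{\left(J \right)} = -20$ ($D{\left(J \right)} = -8 + \left(\left(-210 - 76\right) + 274\right) = -8 + \left(-286 + 274\right) = -8 - 12 = -20$)
$\frac{1}{- D{\left(-805 \right)} + \left(-42948 + 309384\right)} = \frac{1}{\left(-1\right) \left(-20\right) + \left(-42948 + 309384\right)} = \frac{1}{20 + 266436} = \frac{1}{266456}$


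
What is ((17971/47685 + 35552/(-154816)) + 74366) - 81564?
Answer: -1660544850277/230700030 ≈ -7197.9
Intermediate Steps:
((17971/47685 + 35552/(-154816)) + 74366) - 81564 = ((17971*(1/47685) + 35552*(-1/154816)) + 74366) - 81564 = ((17971/47685 - 1111/4838) + 74366) - 81564 = (33965663/230700030 + 74366) - 81564 = 17156272396643/230700030 - 81564 = -1660544850277/230700030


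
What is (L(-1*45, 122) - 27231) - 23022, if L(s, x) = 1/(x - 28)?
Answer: -4723781/94 ≈ -50253.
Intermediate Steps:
L(s, x) = 1/(-28 + x)
(L(-1*45, 122) - 27231) - 23022 = (1/(-28 + 122) - 27231) - 23022 = (1/94 - 27231) - 23022 = -2559713/94 - 23022 = -4723781/94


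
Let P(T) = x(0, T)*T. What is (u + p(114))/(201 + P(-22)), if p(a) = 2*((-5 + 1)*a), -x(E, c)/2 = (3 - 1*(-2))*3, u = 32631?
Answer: 10573/287 ≈ 36.840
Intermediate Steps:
x(E, c) = -30 (x(E, c) = -2*(3 - 1*(-2))*3 = -2*(3 + 2)*3 = -10*3 = -2*15 = -30)
p(a) = -8*a (p(a) = 2*(-4*a) = -8*a)
P(T) = -30*T
(u + p(114))/(201 + P(-22)) = (32631 - 8*114)/(201 - 30*(-22)) = (32631 - 912)/(201 + 660) = 31719/861 = 31719*(1/861) = 10573/287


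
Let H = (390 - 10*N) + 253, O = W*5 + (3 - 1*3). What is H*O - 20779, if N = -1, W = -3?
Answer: -30574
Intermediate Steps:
O = -15 (O = -3*5 + (3 - 1*3) = -15 + (3 - 3) = -15 + 0 = -15)
H = 653 (H = (390 - 10*(-1)) + 253 = (390 + 10) + 253 = 400 + 253 = 653)
H*O - 20779 = 653*(-15) - 20779 = -9795 - 20779 = -30574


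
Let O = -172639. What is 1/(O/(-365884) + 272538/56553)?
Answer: 985325612/5213359379 ≈ 0.18900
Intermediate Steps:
1/(O/(-365884) + 272538/56553) = 1/(-172639/(-365884) + 272538/56553) = 1/(-172639*(-1/365884) + 272538*(1/56553)) = 1/(172639/365884 + 12978/2693) = 1/(5213359379/985325612) = 985325612/5213359379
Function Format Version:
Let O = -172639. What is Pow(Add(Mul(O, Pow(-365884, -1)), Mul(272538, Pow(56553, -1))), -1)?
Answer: Rational(985325612, 5213359379) ≈ 0.18900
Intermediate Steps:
Pow(Add(Mul(O, Pow(-365884, -1)), Mul(272538, Pow(56553, -1))), -1) = Pow(Add(Mul(-172639, Pow(-365884, -1)), Mul(272538, Pow(56553, -1))), -1) = Pow(Add(Mul(-172639, Rational(-1, 365884)), Mul(272538, Rational(1, 56553))), -1) = Pow(Add(Rational(172639, 365884), Rational(12978, 2693)), -1) = Pow(Rational(5213359379, 985325612), -1) = Rational(985325612, 5213359379)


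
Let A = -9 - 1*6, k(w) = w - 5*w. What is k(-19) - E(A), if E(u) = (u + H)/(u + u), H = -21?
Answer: 374/5 ≈ 74.800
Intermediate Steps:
k(w) = -4*w
A = -15 (A = -9 - 6 = -15)
E(u) = (-21 + u)/(2*u) (E(u) = (u - 21)/(u + u) = (-21 + u)/((2*u)) = (-21 + u)*(1/(2*u)) = (-21 + u)/(2*u))
k(-19) - E(A) = -4*(-19) - (-21 - 15)/(2*(-15)) = 76 - (-1)*(-36)/(2*15) = 76 - 1*6/5 = 76 - 6/5 = 374/5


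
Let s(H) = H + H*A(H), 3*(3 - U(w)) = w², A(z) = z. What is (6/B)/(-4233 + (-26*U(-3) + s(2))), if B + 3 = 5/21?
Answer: 21/40861 ≈ 0.00051394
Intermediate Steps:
B = -58/21 (B = -3 + 5/21 = -58/21 ≈ -2.7619)
U(w) = 3 - w²/3
s(H) = H + H² (s(H) = H + H*H = H + H²)
(6/B)/(-4233 + (-26*U(-3) + s(2))) = (6/(-58/21))/(-4233 + (-26*(3 - ⅓*(-3)²) + 2*(1 + 2))) = (6*(-21/58))/(-4233 + (-26*(3 - ⅓*9) + 2*3)) = -63/(29*(-4233 + (-26*(3 - 3) + 6))) = -63/(29*(-4233 + (-26*0 + 6))) = -63/(29*(-4233 + (0 + 6))) = -63/(29*(-4233 + 6)) = -63/29/(-4227) = -63/29*(-1/4227) = 21/40861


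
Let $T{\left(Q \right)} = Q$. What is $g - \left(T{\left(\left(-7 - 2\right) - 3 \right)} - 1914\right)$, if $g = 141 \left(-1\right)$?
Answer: $1785$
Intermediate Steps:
$g = -141$
$g - \left(T{\left(\left(-7 - 2\right) - 3 \right)} - 1914\right) = -141 - \left(\left(\left(-7 - 2\right) - 3\right) - 1914\right) = -141 - \left(\left(-9 - 3\right) - 1914\right) = -141 - \left(-12 - 1914\right) = -141 - -1926 = -141 + 1926 = 1785$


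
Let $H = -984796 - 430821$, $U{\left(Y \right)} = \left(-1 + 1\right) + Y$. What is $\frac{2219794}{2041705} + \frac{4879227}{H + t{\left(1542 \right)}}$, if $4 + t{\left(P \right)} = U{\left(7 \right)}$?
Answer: $- \frac{6819570698519}{2890266181870} \approx -2.3595$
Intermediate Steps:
$U{\left(Y \right)} = Y$ ($U{\left(Y \right)} = 0 + Y = Y$)
$t{\left(P \right)} = 3$ ($t{\left(P \right)} = -4 + 7 = 3$)
$H = -1415617$
$\frac{2219794}{2041705} + \frac{4879227}{H + t{\left(1542 \right)}} = \frac{2219794}{2041705} + \frac{4879227}{-1415617 + 3} = 2219794 \cdot \frac{1}{2041705} + \frac{4879227}{-1415614} = \frac{2219794}{2041705} + 4879227 \left(- \frac{1}{1415614}\right) = \frac{2219794}{2041705} - \frac{4879227}{1415614} = - \frac{6819570698519}{2890266181870}$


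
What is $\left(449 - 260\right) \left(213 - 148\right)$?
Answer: $12285$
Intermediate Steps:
$\left(449 - 260\right) \left(213 - 148\right) = 189 \cdot 65 = 12285$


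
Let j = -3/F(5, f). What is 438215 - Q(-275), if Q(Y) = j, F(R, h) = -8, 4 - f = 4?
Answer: 3505717/8 ≈ 4.3821e+5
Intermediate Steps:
f = 0 (f = 4 - 1*4 = 4 - 4 = 0)
j = 3/8 (j = -3/(-8) = -3*(-⅛) = 3/8 ≈ 0.37500)
Q(Y) = 3/8
438215 - Q(-275) = 438215 - 1*3/8 = 438215 - 3/8 = 3505717/8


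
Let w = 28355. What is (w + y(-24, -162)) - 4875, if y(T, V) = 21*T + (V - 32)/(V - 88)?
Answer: 2872097/125 ≈ 22977.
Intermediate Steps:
y(T, V) = 21*T + (-32 + V)/(-88 + V)
(w + y(-24, -162)) - 4875 = (28355 + (-32 - 162 - 1848*(-24) + 21*(-24)*(-162))/(-88 - 162)) - 4875 = (28355 + (-32 - 162 + 44352 + 81648)/(-250)) - 4875 = (28355 - 1/250*125806) - 4875 = (28355 - 62903/125) - 4875 = 3481472/125 - 4875 = 2872097/125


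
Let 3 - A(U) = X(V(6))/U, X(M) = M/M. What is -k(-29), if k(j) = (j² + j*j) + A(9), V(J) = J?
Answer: -15164/9 ≈ -1684.9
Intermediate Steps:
X(M) = 1
A(U) = 3 - 1/U
k(j) = 26/9 + 2*j² (k(j) = (j² + j*j) + (3 - 1/9) = (j² + j²) + (3 - 1*⅑) = 2*j² + (3 - ⅑) = 2*j² + 26/9 = 26/9 + 2*j²)
-k(-29) = -(26/9 + 2*(-29)²) = -(26/9 + 2*841) = -(26/9 + 1682) = -1*15164/9 = -15164/9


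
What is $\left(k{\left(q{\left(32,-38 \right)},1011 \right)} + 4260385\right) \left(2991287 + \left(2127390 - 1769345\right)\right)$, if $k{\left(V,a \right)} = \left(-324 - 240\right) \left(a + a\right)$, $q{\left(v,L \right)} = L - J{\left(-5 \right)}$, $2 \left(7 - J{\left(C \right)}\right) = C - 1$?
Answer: $10449838805364$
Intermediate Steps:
$J{\left(C \right)} = \frac{15}{2} - \frac{C}{2}$ ($J{\left(C \right)} = 7 - \frac{C - 1}{2} = 7 - \frac{-1 + C}{2} = 7 - \left(- \frac{1}{2} + \frac{C}{2}\right) = \frac{15}{2} - \frac{C}{2}$)
$q{\left(v,L \right)} = -10 + L$ ($q{\left(v,L \right)} = L - \left(\frac{15}{2} - - \frac{5}{2}\right) = L - \left(\frac{15}{2} + \frac{5}{2}\right) = L - 10 = -10 + L$)
$k{\left(V,a \right)} = - 1128 a$ ($k{\left(V,a \right)} = - 564 \cdot 2 a = - 1128 a$)
$\left(k{\left(q{\left(32,-38 \right)},1011 \right)} + 4260385\right) \left(2991287 + \left(2127390 - 1769345\right)\right) = \left(\left(-1128\right) 1011 + 4260385\right) \left(2991287 + \left(2127390 - 1769345\right)\right) = \left(-1140408 + 4260385\right) \left(2991287 + \left(2127390 - 1769345\right)\right) = 3119977 \left(2991287 + 358045\right) = 3119977 \cdot 3349332 = 10449838805364$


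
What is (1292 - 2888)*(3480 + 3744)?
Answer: -11529504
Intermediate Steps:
(1292 - 2888)*(3480 + 3744) = -1596*7224 = -11529504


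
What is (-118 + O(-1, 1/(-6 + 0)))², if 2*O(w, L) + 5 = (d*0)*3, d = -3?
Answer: 58081/4 ≈ 14520.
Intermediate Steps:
O(w, L) = -5/2 (O(w, L) = -5/2 + (-3*0*3)/2 = -5/2 + (0*3)/2 = -5/2 + (½)*0 = -5/2 + 0 = -5/2)
(-118 + O(-1, 1/(-6 + 0)))² = (-118 - 5/2)² = (-241/2)² = 58081/4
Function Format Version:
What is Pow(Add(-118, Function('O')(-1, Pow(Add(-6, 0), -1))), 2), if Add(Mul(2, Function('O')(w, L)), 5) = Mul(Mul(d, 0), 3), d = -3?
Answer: Rational(58081, 4) ≈ 14520.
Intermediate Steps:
Function('O')(w, L) = Rational(-5, 2) (Function('O')(w, L) = Add(Rational(-5, 2), Mul(Rational(1, 2), Mul(Mul(-3, 0), 3))) = Add(Rational(-5, 2), Mul(Rational(1, 2), Mul(0, 3))) = Add(Rational(-5, 2), Mul(Rational(1, 2), 0)) = Add(Rational(-5, 2), 0) = Rational(-5, 2))
Pow(Add(-118, Function('O')(-1, Pow(Add(-6, 0), -1))), 2) = Pow(Add(-118, Rational(-5, 2)), 2) = Pow(Rational(-241, 2), 2) = Rational(58081, 4)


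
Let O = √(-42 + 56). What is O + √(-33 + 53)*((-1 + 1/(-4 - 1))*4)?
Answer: √14 - 48*√5/5 ≈ -17.725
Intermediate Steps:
O = √14 ≈ 3.7417
O + √(-33 + 53)*((-1 + 1/(-4 - 1))*4) = √14 + √(-33 + 53)*((-1 + 1/(-4 - 1))*4) = √14 + √20*((-1 + 1/(-5))*4) = √14 + (2*√5)*((-1 - ⅕)*4) = √14 + (2*√5)*(-6/5*4) = √14 + (2*√5)*(-24/5) = √14 - 48*√5/5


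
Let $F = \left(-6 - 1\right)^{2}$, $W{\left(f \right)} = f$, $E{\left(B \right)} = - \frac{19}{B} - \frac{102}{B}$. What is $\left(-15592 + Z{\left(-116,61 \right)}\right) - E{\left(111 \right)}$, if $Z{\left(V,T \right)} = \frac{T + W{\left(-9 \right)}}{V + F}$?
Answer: $- \frac{115955369}{7437} \approx -15592.0$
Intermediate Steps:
$E{\left(B \right)} = - \frac{121}{B}$
$F = 49$ ($F = \left(-7\right)^{2} = 49$)
$Z{\left(V,T \right)} = \frac{-9 + T}{49 + V}$ ($Z{\left(V,T \right)} = \frac{T - 9}{V + 49} = \frac{-9 + T}{49 + V}$)
$\left(-15592 + Z{\left(-116,61 \right)}\right) - E{\left(111 \right)} = \left(-15592 + \frac{-9 + 61}{49 - 116}\right) - - \frac{121}{111} = \left(-15592 + \frac{1}{-67} \cdot 52\right) - \left(-121\right) \frac{1}{111} = \left(-15592 - \frac{52}{67}\right) - - \frac{121}{111} = \left(-15592 - \frac{52}{67}\right) + \frac{121}{111} = - \frac{1044716}{67} + \frac{121}{111} = - \frac{115955369}{7437}$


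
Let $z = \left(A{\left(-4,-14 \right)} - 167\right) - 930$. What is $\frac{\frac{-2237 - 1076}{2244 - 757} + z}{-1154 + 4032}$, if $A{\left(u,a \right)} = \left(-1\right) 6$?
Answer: $- \frac{821737}{2139793} \approx -0.38403$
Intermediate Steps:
$A{\left(u,a \right)} = -6$
$z = -1103$ ($z = \left(-6 - 167\right) - 930 = -173 - 930 = -1103$)
$\frac{\frac{-2237 - 1076}{2244 - 757} + z}{-1154 + 4032} = \frac{\frac{-2237 - 1076}{2244 - 757} - 1103}{-1154 + 4032} = \frac{- \frac{3313}{1487} - 1103}{2878} = \left(\left(-3313\right) \frac{1}{1487} - 1103\right) \frac{1}{2878} = \left(- \frac{3313}{1487} - 1103\right) \frac{1}{2878} = \left(- \frac{1643474}{1487}\right) \frac{1}{2878} = - \frac{821737}{2139793}$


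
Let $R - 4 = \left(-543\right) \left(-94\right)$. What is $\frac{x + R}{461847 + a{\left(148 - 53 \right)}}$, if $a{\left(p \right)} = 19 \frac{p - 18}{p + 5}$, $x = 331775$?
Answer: $\frac{38282100}{46186163} \approx 0.82887$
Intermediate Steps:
$R = 51046$ ($R = 4 - -51042 = 4 + 51042 = 51046$)
$a{\left(p \right)} = \frac{19 \left(-18 + p\right)}{5 + p}$ ($a{\left(p \right)} = 19 \frac{-18 + p}{5 + p} = \frac{19 \left(-18 + p\right)}{5 + p}$)
$\frac{x + R}{461847 + a{\left(148 - 53 \right)}} = \frac{331775 + 51046}{461847 + \frac{19 \left(-18 + \left(148 - 53\right)\right)}{5 + \left(148 - 53\right)}} = \frac{382821}{461847 + \frac{19 \left(-18 + 95\right)}{5 + 95}} = \frac{382821}{461847 + 19 \cdot \frac{1}{100} \cdot 77} = \frac{382821}{461847 + \frac{1463}{100}} = \frac{382821}{\frac{46186163}{100}} = 382821 \cdot \frac{100}{46186163} = \frac{38282100}{46186163}$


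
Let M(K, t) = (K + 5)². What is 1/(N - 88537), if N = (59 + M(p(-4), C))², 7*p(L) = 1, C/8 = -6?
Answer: -2401/195046368 ≈ -1.2310e-5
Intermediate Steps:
C = -48 (C = 8*(-6) = -48)
p(L) = ⅐ (p(L) = (⅐)*1 = ⅐)
M(K, t) = (5 + K)²
N = 17530969/2401 (N = (59 + (5 + ⅐)²)² = (59 + (36/7)²)² = (59 + 1296/49)² = (4187/49)² = 17530969/2401 ≈ 7301.5)
1/(N - 88537) = 1/(17530969/2401 - 88537) = 1/(-195046368/2401) = -2401/195046368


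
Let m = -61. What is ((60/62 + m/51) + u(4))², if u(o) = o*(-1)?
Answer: 44689225/2499561 ≈ 17.879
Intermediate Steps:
u(o) = -o
((60/62 + m/51) + u(4))² = ((60/62 - 61/51) - 1*4)² = ((60*(1/62) - 61*1/51) - 4)² = ((30/31 - 61/51) - 4)² = (-361/1581 - 4)² = (-6685/1581)² = 44689225/2499561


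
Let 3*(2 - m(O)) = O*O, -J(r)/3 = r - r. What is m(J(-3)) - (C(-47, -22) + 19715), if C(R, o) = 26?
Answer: -19739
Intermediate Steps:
J(r) = 0 (J(r) = -3*(r - r) = -3*0 = 0)
m(O) = 2 - O**2/3 (m(O) = 2 - O*O/3 = 2 - O**2/3)
m(J(-3)) - (C(-47, -22) + 19715) = (2 - 1/3*0**2) - (26 + 19715) = (2 - 1/3*0) - 1*19741 = (2 + 0) - 19741 = 2 - 19741 = -19739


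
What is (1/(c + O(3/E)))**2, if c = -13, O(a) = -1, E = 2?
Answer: 1/196 ≈ 0.0051020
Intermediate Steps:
(1/(c + O(3/E)))**2 = (1/(-13 - 1))**2 = (1/(-14))**2 = (-1/14)**2 = 1/196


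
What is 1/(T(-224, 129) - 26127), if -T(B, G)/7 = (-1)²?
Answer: -1/26134 ≈ -3.8264e-5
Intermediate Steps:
T(B, G) = -7 (T(B, G) = -7*(-1)² = -7*1 = -7)
1/(T(-224, 129) - 26127) = 1/(-7 - 26127) = 1/(-26134) = -1/26134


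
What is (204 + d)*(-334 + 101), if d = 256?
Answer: -107180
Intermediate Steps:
(204 + d)*(-334 + 101) = (204 + 256)*(-334 + 101) = 460*(-233) = -107180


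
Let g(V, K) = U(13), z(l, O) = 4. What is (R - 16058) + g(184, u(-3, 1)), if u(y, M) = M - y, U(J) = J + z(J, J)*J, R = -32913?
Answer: -48906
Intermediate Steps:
U(J) = 5*J (U(J) = J + 4*J = 5*J)
g(V, K) = 65 (g(V, K) = 5*13 = 65)
(R - 16058) + g(184, u(-3, 1)) = (-32913 - 16058) + 65 = -48971 + 65 = -48906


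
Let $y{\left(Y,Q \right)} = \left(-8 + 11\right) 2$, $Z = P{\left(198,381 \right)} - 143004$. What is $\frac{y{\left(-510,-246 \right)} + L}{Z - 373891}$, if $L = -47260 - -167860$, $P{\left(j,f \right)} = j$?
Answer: $- \frac{120606}{516697} \approx -0.23342$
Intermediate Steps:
$L = 120600$ ($L = -47260 + 167860 = 120600$)
$Z = -142806$ ($Z = 198 - 143004 = -142806$)
$y{\left(Y,Q \right)} = 6$ ($y{\left(Y,Q \right)} = 3 \cdot 2 = 6$)
$\frac{y{\left(-510,-246 \right)} + L}{Z - 373891} = \frac{6 + 120600}{-142806 - 373891} = \frac{120606}{-516697} = 120606 \left(- \frac{1}{516697}\right) = - \frac{120606}{516697}$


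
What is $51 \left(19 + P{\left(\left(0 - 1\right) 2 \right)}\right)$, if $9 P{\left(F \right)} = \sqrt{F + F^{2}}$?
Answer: $969 + \frac{17 \sqrt{2}}{3} \approx 977.01$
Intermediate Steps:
$P{\left(F \right)} = \frac{\sqrt{F + F^{2}}}{9}$
$51 \left(19 + P{\left(\left(0 - 1\right) 2 \right)}\right) = 51 \left(19 + \frac{\sqrt{\left(0 - 1\right) 2 \left(1 + \left(0 - 1\right) 2\right)}}{9}\right) = 51 \left(19 + \frac{\sqrt{\left(-1\right) 2 \left(1 - 2\right)}}{9}\right) = 51 \left(19 + \frac{\sqrt{- 2 \left(1 - 2\right)}}{9}\right) = 51 \left(19 + \frac{\sqrt{\left(-2\right) \left(-1\right)}}{9}\right) = 51 \left(19 + \frac{\sqrt{2}}{9}\right) = 969 + \frac{17 \sqrt{2}}{3}$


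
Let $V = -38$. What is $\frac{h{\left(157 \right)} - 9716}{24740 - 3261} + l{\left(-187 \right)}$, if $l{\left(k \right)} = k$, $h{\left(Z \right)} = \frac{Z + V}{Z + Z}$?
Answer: $- \frac{1264254627}{6744406} \approx -187.45$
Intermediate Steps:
$h{\left(Z \right)} = \frac{-38 + Z}{2 Z}$ ($h{\left(Z \right)} = \frac{Z - 38}{Z + Z} = \frac{-38 + Z}{2 Z}$)
$\frac{h{\left(157 \right)} - 9716}{24740 - 3261} + l{\left(-187 \right)} = \frac{\frac{-38 + 157}{2 \cdot 157} - 9716}{24740 - 3261} - 187 = \frac{\frac{1}{2} \cdot \frac{1}{157} \cdot 119 - 9716}{21479} - 187 = \left(\frac{119}{314} - 9716\right) \frac{1}{21479} - 187 = \left(- \frac{3050705}{314}\right) \frac{1}{21479} - 187 = - \frac{3050705}{6744406} - 187 = - \frac{1264254627}{6744406}$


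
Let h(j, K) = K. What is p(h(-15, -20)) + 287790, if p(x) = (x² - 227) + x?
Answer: 287943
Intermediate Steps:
p(x) = -227 + x + x² (p(x) = (-227 + x²) + x = -227 + x + x²)
p(h(-15, -20)) + 287790 = (-227 - 20 + (-20)²) + 287790 = (-227 - 20 + 400) + 287790 = 153 + 287790 = 287943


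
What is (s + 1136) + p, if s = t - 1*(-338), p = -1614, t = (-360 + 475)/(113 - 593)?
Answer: -13463/96 ≈ -140.24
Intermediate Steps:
t = -23/96 (t = 115/(-480) = 115*(-1/480) = -23/96 ≈ -0.23958)
s = 32425/96 (s = -23/96 - 1*(-338) = -23/96 + 338 = 32425/96 ≈ 337.76)
(s + 1136) + p = (32425/96 + 1136) - 1614 = 141481/96 - 1614 = -13463/96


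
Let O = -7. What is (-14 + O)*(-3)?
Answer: 63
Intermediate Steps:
(-14 + O)*(-3) = (-14 - 7)*(-3) = -21*(-3) = 63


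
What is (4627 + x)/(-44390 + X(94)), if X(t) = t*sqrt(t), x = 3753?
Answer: -92997050/492410379 - 196930*sqrt(94)/492410379 ≈ -0.19274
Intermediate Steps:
X(t) = t**(3/2)
(4627 + x)/(-44390 + X(94)) = (4627 + 3753)/(-44390 + 94**(3/2)) = 8380/(-44390 + 94*sqrt(94))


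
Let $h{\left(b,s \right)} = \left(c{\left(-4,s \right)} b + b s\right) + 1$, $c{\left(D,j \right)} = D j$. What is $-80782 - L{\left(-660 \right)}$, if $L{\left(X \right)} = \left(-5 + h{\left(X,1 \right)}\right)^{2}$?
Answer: $-3985358$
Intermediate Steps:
$h{\left(b,s \right)} = 1 - 3 b s$ ($h{\left(b,s \right)} = \left(- 4 s b + b s\right) + 1 = \left(- 4 b s + b s\right) + 1 = - 3 b s + 1 = 1 - 3 b s$)
$L{\left(X \right)} = \left(-4 - 3 X\right)^{2}$ ($L{\left(X \right)} = \left(-5 - \left(-1 + 3 X 1\right)\right)^{2} = \left(-5 - \left(-1 + 3 X\right)\right)^{2} = \left(-4 - 3 X\right)^{2}$)
$-80782 - L{\left(-660 \right)} = -80782 - \left(4 + 3 \left(-660\right)\right)^{2} = -80782 - \left(4 - 1980\right)^{2} = -80782 - \left(-1976\right)^{2} = -80782 - 3904576 = -3985358$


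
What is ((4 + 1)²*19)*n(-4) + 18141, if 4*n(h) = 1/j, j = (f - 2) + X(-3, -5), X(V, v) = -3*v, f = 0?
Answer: 943807/52 ≈ 18150.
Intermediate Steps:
j = 13 (j = (0 - 2) - 3*(-5) = -2 + 15 = 13)
n(h) = 1/52 (n(h) = (¼)/13 = (¼)*(1/13) = 1/52)
((4 + 1)²*19)*n(-4) + 18141 = ((4 + 1)²*19)*(1/52) + 18141 = (5²*19)*(1/52) + 18141 = (25*19)*(1/52) + 18141 = 475*(1/52) + 18141 = 475/52 + 18141 = 943807/52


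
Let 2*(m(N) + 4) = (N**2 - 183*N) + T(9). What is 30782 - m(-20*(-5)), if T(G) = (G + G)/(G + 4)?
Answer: 454159/13 ≈ 34935.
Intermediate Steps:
T(G) = 2*G/(4 + G) (T(G) = (2*G)/(4 + G) = 2*G/(4 + G))
m(N) = -43/13 + N**2/2 - 183*N/2 (m(N) = -4 + ((N**2 - 183*N) + 2*9/(4 + 9))/2 = -4 + ((N**2 - 183*N) + 2*9/13)/2 = -4 + ((N**2 - 183*N) + 2*9*(1/13))/2 = -4 + ((N**2 - 183*N) + 18/13)/2 = -4 + (18/13 + N**2 - 183*N)/2 = -4 + (9/13 + N**2/2 - 183*N/2) = -43/13 + N**2/2 - 183*N/2)
30782 - m(-20*(-5)) = 30782 - (-43/13 + (-20*(-5))**2/2 - (-1830)*(-5)) = 30782 - (-43/13 + (1/2)*100**2 - 183/2*100) = 30782 - (-43/13 + (1/2)*10000 - 9150) = 30782 - (-43/13 + 5000 - 9150) = 30782 - 1*(-53993/13) = 30782 + 53993/13 = 454159/13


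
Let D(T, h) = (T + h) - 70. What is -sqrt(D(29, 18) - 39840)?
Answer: -I*sqrt(39863) ≈ -199.66*I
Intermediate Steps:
D(T, h) = -70 + T + h
-sqrt(D(29, 18) - 39840) = -sqrt((-70 + 29 + 18) - 39840) = -sqrt(-23 - 39840) = -sqrt(-39863) = -I*sqrt(39863)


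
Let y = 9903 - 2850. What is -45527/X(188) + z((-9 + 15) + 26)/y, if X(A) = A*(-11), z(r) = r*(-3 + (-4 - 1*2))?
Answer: 106835449/4861868 ≈ 21.974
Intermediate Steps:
z(r) = -9*r (z(r) = r*(-3 + (-4 - 2)) = r*(-3 - 6) = r*(-9) = -9*r)
y = 7053
X(A) = -11*A
-45527/X(188) + z((-9 + 15) + 26)/y = -45527/((-11*188)) - 9*((-9 + 15) + 26)/7053 = -45527/(-2068) - 9*(6 + 26)*(1/7053) = -45527*(-1/2068) - 9*32*(1/7053) = 45527/2068 - 288*1/7053 = 45527/2068 - 96/2351 = 106835449/4861868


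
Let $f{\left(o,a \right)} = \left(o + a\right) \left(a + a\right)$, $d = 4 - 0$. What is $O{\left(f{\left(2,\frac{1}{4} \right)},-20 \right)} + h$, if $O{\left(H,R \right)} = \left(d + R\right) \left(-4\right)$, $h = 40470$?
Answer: $40534$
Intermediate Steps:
$d = 4$ ($d = 4 + 0 = 4$)
$f{\left(o,a \right)} = 2 a \left(a + o\right)$ ($f{\left(o,a \right)} = \left(a + o\right) 2 a = 2 a \left(a + o\right)$)
$O{\left(H,R \right)} = -16 - 4 R$ ($O{\left(H,R \right)} = \left(4 + R\right) \left(-4\right) = -16 - 4 R$)
$O{\left(f{\left(2,\frac{1}{4} \right)},-20 \right)} + h = \left(-16 - -80\right) + 40470 = \left(-16 + 80\right) + 40470 = 64 + 40470 = 40534$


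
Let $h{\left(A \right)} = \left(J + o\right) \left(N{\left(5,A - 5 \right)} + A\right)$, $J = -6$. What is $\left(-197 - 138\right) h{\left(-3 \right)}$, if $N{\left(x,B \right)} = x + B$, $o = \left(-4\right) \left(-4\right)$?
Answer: $20100$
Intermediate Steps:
$o = 16$
$N{\left(x,B \right)} = B + x$
$h{\left(A \right)} = 20 A$ ($h{\left(A \right)} = \left(-6 + 16\right) \left(\left(\left(A - 5\right) + 5\right) + A\right) = 10 \left(\left(\left(-5 + A\right) + 5\right) + A\right) = 10 \left(A + A\right) = 10 \cdot 2 A = 20 A$)
$\left(-197 - 138\right) h{\left(-3 \right)} = \left(-197 - 138\right) 20 \left(-3\right) = \left(-335\right) \left(-60\right) = 20100$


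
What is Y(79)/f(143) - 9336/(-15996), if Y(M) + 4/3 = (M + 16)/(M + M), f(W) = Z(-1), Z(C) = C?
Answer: 831323/631842 ≈ 1.3157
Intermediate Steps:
f(W) = -1
Y(M) = -4/3 + (16 + M)/(2*M) (Y(M) = -4/3 + (M + 16)/(M + M) = -4/3 + (16 + M)/((2*M)) = -4/3 + (16 + M)*(1/(2*M)) = -4/3 + (16 + M)/(2*M))
Y(79)/f(143) - 9336/(-15996) = (-⅚ + 8/79)/(-1) - 9336/(-15996) = (-⅚ + 8*(1/79))*(-1) - 9336*(-1/15996) = (-⅚ + 8/79)*(-1) + 778/1333 = -347/474*(-1) + 778/1333 = 347/474 + 778/1333 = 831323/631842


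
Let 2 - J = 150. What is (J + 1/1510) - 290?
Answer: -661379/1510 ≈ -438.00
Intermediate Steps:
J = -148 (J = 2 - 1*150 = 2 - 150 = -148)
(J + 1/1510) - 290 = (-148 + 1/1510) - 290 = -223479/1510 - 290 = -661379/1510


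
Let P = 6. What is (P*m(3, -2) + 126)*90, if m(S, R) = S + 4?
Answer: 15120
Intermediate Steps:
m(S, R) = 4 + S
(P*m(3, -2) + 126)*90 = (6*(4 + 3) + 126)*90 = (6*7 + 126)*90 = (42 + 126)*90 = 168*90 = 15120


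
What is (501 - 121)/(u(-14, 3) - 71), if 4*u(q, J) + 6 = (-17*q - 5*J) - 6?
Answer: -1520/73 ≈ -20.822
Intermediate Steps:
u(q, J) = -3 - 17*q/4 - 5*J/4 (u(q, J) = -3/2 + ((-17*q - 5*J) - 6)/4 = -3/2 + (-6 - 17*q - 5*J)/4 = -3/2 + (-3/2 - 17*q/4 - 5*J/4) = -3 - 17*q/4 - 5*J/4)
(501 - 121)/(u(-14, 3) - 71) = (501 - 121)/((-3 - 17/4*(-14) - 5/4*3) - 71) = 380/((-3 + 119/2 - 15/4) - 71) = 380/(211/4 - 71) = 380/(-73/4) = 380*(-4/73) = -1520/73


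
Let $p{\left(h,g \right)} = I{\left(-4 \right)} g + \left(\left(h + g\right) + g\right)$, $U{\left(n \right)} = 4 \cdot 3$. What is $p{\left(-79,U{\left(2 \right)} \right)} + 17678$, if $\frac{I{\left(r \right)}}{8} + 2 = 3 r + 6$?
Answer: $16855$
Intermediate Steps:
$U{\left(n \right)} = 12$
$I{\left(r \right)} = 32 + 24 r$ ($I{\left(r \right)} = -16 + 8 \left(3 r + 6\right) = -16 + 8 \left(6 + 3 r\right) = -16 + \left(48 + 24 r\right) = 32 + 24 r$)
$p{\left(h,g \right)} = h - 62 g$ ($p{\left(h,g \right)} = \left(32 + 24 \left(-4\right)\right) g + \left(\left(h + g\right) + g\right) = \left(32 - 96\right) g + \left(\left(g + h\right) + g\right) = - 64 g + \left(h + 2 g\right) = h - 62 g$)
$p{\left(-79,U{\left(2 \right)} \right)} + 17678 = \left(-79 - 744\right) + 17678 = -823 + 17678 = 16855$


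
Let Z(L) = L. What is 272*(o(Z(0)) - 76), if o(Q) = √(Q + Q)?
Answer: -20672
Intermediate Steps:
o(Q) = √2*√Q (o(Q) = √(2*Q) = √2*√Q)
272*(o(Z(0)) - 76) = 272*(√2*√0 - 76) = 272*(√2*0 - 76) = 272*(0 - 76) = 272*(-76) = -20672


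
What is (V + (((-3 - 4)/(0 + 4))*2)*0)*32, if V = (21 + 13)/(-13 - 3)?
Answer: -68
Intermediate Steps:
V = -17/8 (V = 34/(-16) = 34*(-1/16) = -17/8 ≈ -2.1250)
(V + (((-3 - 4)/(0 + 4))*2)*0)*32 = (-17/8 + (((-3 - 4)/(0 + 4))*2)*0)*32 = (-17/8 + (-7/4*2)*0)*32 = (-17/8 + (-7*¼*2)*0)*32 = (-17/8 - 7/4*2*0)*32 = (-17/8 - 7/2*0)*32 = (-17/8 + 0)*32 = -17/8*32 = -68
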